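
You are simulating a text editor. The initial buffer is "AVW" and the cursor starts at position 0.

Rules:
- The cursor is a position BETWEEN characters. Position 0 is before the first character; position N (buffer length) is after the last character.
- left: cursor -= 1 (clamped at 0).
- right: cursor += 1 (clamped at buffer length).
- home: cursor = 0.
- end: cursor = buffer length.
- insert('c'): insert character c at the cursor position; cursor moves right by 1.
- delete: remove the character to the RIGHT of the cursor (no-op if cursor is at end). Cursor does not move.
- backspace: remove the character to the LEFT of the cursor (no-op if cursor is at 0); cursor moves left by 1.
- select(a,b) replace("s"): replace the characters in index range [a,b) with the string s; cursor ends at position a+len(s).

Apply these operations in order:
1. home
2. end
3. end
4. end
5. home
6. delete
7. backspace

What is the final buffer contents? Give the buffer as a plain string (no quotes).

Answer: VW

Derivation:
After op 1 (home): buf='AVW' cursor=0
After op 2 (end): buf='AVW' cursor=3
After op 3 (end): buf='AVW' cursor=3
After op 4 (end): buf='AVW' cursor=3
After op 5 (home): buf='AVW' cursor=0
After op 6 (delete): buf='VW' cursor=0
After op 7 (backspace): buf='VW' cursor=0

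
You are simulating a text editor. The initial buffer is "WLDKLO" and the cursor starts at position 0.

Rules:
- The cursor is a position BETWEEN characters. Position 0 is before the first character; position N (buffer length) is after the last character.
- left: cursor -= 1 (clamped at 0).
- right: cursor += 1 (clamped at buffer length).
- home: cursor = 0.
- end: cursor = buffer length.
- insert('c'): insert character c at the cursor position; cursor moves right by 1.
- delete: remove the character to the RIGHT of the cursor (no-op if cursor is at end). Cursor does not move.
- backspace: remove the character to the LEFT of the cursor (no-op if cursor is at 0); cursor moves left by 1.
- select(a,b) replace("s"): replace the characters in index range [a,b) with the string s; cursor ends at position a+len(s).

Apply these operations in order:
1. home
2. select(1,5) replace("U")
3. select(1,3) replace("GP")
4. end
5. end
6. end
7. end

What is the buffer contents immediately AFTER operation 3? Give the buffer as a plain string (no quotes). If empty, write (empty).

After op 1 (home): buf='WLDKLO' cursor=0
After op 2 (select(1,5) replace("U")): buf='WUO' cursor=2
After op 3 (select(1,3) replace("GP")): buf='WGP' cursor=3

Answer: WGP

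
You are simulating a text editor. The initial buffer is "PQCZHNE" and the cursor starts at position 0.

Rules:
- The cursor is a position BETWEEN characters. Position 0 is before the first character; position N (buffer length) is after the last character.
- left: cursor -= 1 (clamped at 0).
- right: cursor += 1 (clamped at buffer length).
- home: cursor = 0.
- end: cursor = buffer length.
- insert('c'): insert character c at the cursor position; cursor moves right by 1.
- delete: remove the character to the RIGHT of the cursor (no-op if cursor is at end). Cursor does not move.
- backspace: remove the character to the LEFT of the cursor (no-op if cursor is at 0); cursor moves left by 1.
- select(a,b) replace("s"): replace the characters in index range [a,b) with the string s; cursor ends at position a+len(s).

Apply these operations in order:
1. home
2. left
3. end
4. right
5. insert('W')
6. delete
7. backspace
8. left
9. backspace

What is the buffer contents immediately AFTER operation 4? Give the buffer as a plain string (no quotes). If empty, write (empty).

Answer: PQCZHNE

Derivation:
After op 1 (home): buf='PQCZHNE' cursor=0
After op 2 (left): buf='PQCZHNE' cursor=0
After op 3 (end): buf='PQCZHNE' cursor=7
After op 4 (right): buf='PQCZHNE' cursor=7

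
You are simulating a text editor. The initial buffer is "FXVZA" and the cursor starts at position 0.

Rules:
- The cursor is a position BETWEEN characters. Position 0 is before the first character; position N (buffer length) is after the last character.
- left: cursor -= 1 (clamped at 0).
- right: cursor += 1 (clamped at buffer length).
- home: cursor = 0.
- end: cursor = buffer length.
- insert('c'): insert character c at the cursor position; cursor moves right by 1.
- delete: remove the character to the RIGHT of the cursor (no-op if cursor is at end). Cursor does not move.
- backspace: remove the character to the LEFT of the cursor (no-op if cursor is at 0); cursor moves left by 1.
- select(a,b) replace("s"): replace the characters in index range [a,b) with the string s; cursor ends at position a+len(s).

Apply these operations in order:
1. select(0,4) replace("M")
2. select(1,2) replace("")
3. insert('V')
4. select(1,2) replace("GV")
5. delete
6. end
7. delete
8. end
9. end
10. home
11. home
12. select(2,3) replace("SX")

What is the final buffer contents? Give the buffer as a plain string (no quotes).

Answer: MGSX

Derivation:
After op 1 (select(0,4) replace("M")): buf='MA' cursor=1
After op 2 (select(1,2) replace("")): buf='M' cursor=1
After op 3 (insert('V')): buf='MV' cursor=2
After op 4 (select(1,2) replace("GV")): buf='MGV' cursor=3
After op 5 (delete): buf='MGV' cursor=3
After op 6 (end): buf='MGV' cursor=3
After op 7 (delete): buf='MGV' cursor=3
After op 8 (end): buf='MGV' cursor=3
After op 9 (end): buf='MGV' cursor=3
After op 10 (home): buf='MGV' cursor=0
After op 11 (home): buf='MGV' cursor=0
After op 12 (select(2,3) replace("SX")): buf='MGSX' cursor=4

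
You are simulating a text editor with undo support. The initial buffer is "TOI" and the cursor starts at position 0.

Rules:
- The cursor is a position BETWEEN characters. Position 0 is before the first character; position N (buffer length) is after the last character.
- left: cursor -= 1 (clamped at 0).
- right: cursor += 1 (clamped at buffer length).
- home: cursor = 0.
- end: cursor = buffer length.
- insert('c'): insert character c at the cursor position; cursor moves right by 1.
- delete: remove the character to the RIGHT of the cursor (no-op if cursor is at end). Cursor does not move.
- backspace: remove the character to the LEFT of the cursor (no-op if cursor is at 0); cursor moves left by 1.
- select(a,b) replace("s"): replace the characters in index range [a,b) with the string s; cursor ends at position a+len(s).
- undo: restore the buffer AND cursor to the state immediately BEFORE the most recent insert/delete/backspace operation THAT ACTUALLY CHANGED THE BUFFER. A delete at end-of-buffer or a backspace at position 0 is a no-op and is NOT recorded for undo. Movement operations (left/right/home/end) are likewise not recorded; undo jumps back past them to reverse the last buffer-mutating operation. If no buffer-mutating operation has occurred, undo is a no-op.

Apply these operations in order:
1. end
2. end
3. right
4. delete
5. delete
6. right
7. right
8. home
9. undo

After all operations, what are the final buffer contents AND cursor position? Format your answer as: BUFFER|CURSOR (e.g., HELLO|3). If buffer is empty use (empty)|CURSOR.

After op 1 (end): buf='TOI' cursor=3
After op 2 (end): buf='TOI' cursor=3
After op 3 (right): buf='TOI' cursor=3
After op 4 (delete): buf='TOI' cursor=3
After op 5 (delete): buf='TOI' cursor=3
After op 6 (right): buf='TOI' cursor=3
After op 7 (right): buf='TOI' cursor=3
After op 8 (home): buf='TOI' cursor=0
After op 9 (undo): buf='TOI' cursor=0

Answer: TOI|0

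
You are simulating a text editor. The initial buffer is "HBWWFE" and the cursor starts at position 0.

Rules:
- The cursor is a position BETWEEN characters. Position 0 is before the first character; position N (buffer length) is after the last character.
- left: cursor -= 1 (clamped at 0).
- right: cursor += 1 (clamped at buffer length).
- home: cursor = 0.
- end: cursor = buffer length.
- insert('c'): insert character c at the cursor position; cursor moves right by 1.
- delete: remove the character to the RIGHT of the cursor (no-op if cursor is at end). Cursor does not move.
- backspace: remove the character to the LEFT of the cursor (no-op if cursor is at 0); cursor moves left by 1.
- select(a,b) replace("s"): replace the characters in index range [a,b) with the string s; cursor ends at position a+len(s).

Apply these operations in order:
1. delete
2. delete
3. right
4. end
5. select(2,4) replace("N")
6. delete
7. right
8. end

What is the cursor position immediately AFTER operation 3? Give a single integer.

Answer: 1

Derivation:
After op 1 (delete): buf='BWWFE' cursor=0
After op 2 (delete): buf='WWFE' cursor=0
After op 3 (right): buf='WWFE' cursor=1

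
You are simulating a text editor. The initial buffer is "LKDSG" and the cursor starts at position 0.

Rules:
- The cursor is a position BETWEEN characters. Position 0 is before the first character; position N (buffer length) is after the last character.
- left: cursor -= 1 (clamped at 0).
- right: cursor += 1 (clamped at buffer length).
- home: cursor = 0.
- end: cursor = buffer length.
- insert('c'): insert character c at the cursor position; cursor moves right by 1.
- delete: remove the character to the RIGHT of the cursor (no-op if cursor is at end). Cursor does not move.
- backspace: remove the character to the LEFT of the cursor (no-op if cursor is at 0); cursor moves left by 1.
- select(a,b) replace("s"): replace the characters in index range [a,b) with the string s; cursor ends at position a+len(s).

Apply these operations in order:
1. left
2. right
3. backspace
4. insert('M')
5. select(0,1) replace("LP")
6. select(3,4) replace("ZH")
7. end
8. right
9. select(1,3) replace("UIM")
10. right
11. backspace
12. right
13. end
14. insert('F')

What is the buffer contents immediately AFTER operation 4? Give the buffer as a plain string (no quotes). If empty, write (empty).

After op 1 (left): buf='LKDSG' cursor=0
After op 2 (right): buf='LKDSG' cursor=1
After op 3 (backspace): buf='KDSG' cursor=0
After op 4 (insert('M')): buf='MKDSG' cursor=1

Answer: MKDSG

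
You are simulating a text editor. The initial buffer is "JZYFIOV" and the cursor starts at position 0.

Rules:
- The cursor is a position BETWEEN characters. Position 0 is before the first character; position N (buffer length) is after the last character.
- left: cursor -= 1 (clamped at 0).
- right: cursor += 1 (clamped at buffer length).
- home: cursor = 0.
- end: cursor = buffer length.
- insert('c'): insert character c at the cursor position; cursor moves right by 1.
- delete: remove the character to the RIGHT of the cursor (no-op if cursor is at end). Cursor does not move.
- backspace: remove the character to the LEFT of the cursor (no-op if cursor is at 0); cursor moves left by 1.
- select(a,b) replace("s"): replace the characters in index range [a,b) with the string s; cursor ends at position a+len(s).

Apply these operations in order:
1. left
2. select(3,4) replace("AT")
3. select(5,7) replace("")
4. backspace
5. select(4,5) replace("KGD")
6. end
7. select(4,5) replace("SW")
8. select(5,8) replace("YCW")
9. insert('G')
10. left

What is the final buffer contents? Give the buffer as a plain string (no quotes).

Answer: JZYASYCWG

Derivation:
After op 1 (left): buf='JZYFIOV' cursor=0
After op 2 (select(3,4) replace("AT")): buf='JZYATIOV' cursor=5
After op 3 (select(5,7) replace("")): buf='JZYATV' cursor=5
After op 4 (backspace): buf='JZYAV' cursor=4
After op 5 (select(4,5) replace("KGD")): buf='JZYAKGD' cursor=7
After op 6 (end): buf='JZYAKGD' cursor=7
After op 7 (select(4,5) replace("SW")): buf='JZYASWGD' cursor=6
After op 8 (select(5,8) replace("YCW")): buf='JZYASYCW' cursor=8
After op 9 (insert('G')): buf='JZYASYCWG' cursor=9
After op 10 (left): buf='JZYASYCWG' cursor=8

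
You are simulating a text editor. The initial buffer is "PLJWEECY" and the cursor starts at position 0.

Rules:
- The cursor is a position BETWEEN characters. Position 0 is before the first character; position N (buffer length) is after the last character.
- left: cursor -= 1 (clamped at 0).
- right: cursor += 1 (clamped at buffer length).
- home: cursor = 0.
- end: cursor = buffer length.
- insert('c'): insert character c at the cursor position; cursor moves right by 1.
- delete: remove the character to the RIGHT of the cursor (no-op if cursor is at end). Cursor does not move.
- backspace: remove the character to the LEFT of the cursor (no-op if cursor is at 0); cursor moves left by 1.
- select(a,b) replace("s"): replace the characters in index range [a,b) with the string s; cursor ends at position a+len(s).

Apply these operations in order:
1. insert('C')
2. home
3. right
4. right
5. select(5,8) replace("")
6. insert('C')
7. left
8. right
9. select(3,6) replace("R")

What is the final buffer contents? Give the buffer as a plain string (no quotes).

Answer: CPLRY

Derivation:
After op 1 (insert('C')): buf='CPLJWEECY' cursor=1
After op 2 (home): buf='CPLJWEECY' cursor=0
After op 3 (right): buf='CPLJWEECY' cursor=1
After op 4 (right): buf='CPLJWEECY' cursor=2
After op 5 (select(5,8) replace("")): buf='CPLJWY' cursor=5
After op 6 (insert('C')): buf='CPLJWCY' cursor=6
After op 7 (left): buf='CPLJWCY' cursor=5
After op 8 (right): buf='CPLJWCY' cursor=6
After op 9 (select(3,6) replace("R")): buf='CPLRY' cursor=4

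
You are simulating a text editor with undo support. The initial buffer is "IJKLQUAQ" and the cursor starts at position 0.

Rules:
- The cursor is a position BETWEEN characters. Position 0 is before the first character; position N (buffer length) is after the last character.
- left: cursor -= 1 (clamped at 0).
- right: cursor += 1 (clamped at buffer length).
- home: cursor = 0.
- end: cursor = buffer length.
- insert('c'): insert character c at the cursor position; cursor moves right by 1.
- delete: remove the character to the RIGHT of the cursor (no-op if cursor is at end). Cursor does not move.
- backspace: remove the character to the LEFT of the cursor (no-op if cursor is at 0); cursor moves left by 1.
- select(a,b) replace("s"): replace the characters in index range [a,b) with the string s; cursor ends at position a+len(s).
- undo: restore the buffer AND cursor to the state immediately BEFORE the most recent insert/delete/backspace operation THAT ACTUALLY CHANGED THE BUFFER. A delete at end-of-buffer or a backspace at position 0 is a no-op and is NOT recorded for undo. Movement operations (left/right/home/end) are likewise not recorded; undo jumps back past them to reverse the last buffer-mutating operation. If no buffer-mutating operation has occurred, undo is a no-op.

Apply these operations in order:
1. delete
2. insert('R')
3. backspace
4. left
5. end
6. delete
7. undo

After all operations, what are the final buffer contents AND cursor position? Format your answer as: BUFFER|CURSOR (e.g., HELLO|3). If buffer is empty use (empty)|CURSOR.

After op 1 (delete): buf='JKLQUAQ' cursor=0
After op 2 (insert('R')): buf='RJKLQUAQ' cursor=1
After op 3 (backspace): buf='JKLQUAQ' cursor=0
After op 4 (left): buf='JKLQUAQ' cursor=0
After op 5 (end): buf='JKLQUAQ' cursor=7
After op 6 (delete): buf='JKLQUAQ' cursor=7
After op 7 (undo): buf='RJKLQUAQ' cursor=1

Answer: RJKLQUAQ|1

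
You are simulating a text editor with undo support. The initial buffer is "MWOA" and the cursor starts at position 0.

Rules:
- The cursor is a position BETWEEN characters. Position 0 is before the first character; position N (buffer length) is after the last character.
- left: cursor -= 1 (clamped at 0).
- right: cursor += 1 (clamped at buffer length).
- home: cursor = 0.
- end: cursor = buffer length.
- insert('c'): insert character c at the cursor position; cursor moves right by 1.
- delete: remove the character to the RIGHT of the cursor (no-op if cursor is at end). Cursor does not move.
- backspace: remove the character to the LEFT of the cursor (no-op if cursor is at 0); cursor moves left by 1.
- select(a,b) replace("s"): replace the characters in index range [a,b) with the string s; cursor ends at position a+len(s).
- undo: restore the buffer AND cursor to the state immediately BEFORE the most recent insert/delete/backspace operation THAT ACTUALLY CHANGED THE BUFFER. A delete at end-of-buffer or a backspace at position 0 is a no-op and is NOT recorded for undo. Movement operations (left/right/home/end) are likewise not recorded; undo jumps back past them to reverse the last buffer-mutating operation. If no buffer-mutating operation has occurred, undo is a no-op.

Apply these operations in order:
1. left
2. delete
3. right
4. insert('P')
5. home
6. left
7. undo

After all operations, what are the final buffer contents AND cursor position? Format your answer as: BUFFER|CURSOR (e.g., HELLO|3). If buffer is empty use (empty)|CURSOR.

Answer: WOA|1

Derivation:
After op 1 (left): buf='MWOA' cursor=0
After op 2 (delete): buf='WOA' cursor=0
After op 3 (right): buf='WOA' cursor=1
After op 4 (insert('P')): buf='WPOA' cursor=2
After op 5 (home): buf='WPOA' cursor=0
After op 6 (left): buf='WPOA' cursor=0
After op 7 (undo): buf='WOA' cursor=1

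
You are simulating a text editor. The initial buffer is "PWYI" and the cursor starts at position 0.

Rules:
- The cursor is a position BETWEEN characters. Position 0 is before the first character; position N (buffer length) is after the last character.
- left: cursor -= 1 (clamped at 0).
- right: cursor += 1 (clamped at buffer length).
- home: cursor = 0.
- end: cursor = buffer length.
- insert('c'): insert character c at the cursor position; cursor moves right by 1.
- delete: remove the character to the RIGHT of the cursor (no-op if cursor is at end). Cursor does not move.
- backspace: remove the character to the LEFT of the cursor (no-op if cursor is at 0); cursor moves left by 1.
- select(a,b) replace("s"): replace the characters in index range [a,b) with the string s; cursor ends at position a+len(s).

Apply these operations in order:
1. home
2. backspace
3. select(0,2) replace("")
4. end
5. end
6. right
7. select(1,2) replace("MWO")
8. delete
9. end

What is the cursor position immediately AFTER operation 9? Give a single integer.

After op 1 (home): buf='PWYI' cursor=0
After op 2 (backspace): buf='PWYI' cursor=0
After op 3 (select(0,2) replace("")): buf='YI' cursor=0
After op 4 (end): buf='YI' cursor=2
After op 5 (end): buf='YI' cursor=2
After op 6 (right): buf='YI' cursor=2
After op 7 (select(1,2) replace("MWO")): buf='YMWO' cursor=4
After op 8 (delete): buf='YMWO' cursor=4
After op 9 (end): buf='YMWO' cursor=4

Answer: 4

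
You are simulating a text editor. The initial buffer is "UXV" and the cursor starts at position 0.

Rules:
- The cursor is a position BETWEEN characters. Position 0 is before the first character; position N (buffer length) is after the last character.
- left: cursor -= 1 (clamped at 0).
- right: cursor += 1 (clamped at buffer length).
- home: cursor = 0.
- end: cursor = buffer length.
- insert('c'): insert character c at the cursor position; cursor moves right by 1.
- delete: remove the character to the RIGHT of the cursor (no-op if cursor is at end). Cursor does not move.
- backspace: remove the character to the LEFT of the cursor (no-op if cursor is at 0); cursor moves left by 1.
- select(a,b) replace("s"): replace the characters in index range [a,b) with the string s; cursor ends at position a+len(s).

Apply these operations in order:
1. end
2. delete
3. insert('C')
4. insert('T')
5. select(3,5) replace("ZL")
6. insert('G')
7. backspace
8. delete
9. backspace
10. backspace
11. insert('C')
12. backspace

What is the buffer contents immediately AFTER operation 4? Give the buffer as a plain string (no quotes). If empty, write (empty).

Answer: UXVCT

Derivation:
After op 1 (end): buf='UXV' cursor=3
After op 2 (delete): buf='UXV' cursor=3
After op 3 (insert('C')): buf='UXVC' cursor=4
After op 4 (insert('T')): buf='UXVCT' cursor=5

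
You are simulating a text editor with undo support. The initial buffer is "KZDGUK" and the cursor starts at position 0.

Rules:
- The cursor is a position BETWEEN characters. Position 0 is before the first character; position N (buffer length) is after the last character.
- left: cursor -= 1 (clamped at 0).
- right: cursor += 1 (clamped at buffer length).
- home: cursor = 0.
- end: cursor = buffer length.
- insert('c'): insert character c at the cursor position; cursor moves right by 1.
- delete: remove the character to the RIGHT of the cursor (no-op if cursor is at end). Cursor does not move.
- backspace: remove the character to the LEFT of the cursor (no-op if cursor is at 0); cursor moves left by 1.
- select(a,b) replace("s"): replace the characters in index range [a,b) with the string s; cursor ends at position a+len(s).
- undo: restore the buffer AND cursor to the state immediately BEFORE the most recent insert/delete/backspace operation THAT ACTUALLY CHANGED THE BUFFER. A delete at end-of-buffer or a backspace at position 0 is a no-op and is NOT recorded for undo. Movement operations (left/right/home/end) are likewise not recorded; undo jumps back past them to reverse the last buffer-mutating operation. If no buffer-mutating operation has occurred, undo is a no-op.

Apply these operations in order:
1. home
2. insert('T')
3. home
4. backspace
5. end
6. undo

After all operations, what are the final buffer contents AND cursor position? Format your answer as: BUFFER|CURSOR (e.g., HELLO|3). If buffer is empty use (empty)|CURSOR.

After op 1 (home): buf='KZDGUK' cursor=0
After op 2 (insert('T')): buf='TKZDGUK' cursor=1
After op 3 (home): buf='TKZDGUK' cursor=0
After op 4 (backspace): buf='TKZDGUK' cursor=0
After op 5 (end): buf='TKZDGUK' cursor=7
After op 6 (undo): buf='KZDGUK' cursor=0

Answer: KZDGUK|0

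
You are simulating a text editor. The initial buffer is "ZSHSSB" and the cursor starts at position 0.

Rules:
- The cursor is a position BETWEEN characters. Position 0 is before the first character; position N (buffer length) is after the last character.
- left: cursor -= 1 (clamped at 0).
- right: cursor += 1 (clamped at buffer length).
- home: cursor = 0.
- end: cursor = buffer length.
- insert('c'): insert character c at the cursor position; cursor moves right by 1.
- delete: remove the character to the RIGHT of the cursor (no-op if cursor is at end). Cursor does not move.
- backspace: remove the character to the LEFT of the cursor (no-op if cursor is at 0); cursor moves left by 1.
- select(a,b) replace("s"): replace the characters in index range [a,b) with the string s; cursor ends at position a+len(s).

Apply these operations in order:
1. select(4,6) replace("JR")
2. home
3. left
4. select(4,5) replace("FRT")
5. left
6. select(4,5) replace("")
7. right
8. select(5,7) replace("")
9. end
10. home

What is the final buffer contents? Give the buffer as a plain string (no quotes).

After op 1 (select(4,6) replace("JR")): buf='ZSHSJR' cursor=6
After op 2 (home): buf='ZSHSJR' cursor=0
After op 3 (left): buf='ZSHSJR' cursor=0
After op 4 (select(4,5) replace("FRT")): buf='ZSHSFRTR' cursor=7
After op 5 (left): buf='ZSHSFRTR' cursor=6
After op 6 (select(4,5) replace("")): buf='ZSHSRTR' cursor=4
After op 7 (right): buf='ZSHSRTR' cursor=5
After op 8 (select(5,7) replace("")): buf='ZSHSR' cursor=5
After op 9 (end): buf='ZSHSR' cursor=5
After op 10 (home): buf='ZSHSR' cursor=0

Answer: ZSHSR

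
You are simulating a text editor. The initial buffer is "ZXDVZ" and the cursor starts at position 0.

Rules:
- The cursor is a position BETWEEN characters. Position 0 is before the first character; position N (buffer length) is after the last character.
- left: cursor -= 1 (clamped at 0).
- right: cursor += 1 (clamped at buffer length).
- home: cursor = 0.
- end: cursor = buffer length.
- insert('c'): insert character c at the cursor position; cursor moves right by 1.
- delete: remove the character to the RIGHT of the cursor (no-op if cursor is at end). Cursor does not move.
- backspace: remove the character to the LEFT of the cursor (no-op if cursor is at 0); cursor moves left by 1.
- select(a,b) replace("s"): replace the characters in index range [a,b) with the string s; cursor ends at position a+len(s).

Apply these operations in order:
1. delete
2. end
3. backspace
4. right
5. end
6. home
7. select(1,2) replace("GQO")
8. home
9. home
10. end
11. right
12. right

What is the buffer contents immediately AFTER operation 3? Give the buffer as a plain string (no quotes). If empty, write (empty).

After op 1 (delete): buf='XDVZ' cursor=0
After op 2 (end): buf='XDVZ' cursor=4
After op 3 (backspace): buf='XDV' cursor=3

Answer: XDV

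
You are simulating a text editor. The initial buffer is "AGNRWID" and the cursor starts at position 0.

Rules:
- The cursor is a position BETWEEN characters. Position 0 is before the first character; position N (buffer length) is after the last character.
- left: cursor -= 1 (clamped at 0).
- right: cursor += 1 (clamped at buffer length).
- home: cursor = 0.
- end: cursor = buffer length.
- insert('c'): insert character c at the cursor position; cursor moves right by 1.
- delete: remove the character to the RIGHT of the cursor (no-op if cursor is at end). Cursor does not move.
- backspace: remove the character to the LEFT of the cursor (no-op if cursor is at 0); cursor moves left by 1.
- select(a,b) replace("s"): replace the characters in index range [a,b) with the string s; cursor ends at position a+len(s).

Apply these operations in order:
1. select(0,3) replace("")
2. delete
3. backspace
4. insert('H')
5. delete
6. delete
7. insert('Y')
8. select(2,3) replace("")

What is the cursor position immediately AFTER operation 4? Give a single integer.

Answer: 1

Derivation:
After op 1 (select(0,3) replace("")): buf='RWID' cursor=0
After op 2 (delete): buf='WID' cursor=0
After op 3 (backspace): buf='WID' cursor=0
After op 4 (insert('H')): buf='HWID' cursor=1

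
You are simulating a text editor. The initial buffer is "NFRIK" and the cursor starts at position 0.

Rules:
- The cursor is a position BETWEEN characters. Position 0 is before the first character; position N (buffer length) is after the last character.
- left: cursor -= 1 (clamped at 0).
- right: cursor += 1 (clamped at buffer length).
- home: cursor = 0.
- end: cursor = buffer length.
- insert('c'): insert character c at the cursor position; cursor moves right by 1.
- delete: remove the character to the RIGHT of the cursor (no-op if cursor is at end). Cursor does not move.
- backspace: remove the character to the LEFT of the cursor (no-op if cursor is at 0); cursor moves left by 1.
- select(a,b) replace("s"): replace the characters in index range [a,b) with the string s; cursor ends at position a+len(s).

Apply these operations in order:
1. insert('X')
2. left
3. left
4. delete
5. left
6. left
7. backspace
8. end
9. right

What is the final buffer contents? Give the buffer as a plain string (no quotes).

After op 1 (insert('X')): buf='XNFRIK' cursor=1
After op 2 (left): buf='XNFRIK' cursor=0
After op 3 (left): buf='XNFRIK' cursor=0
After op 4 (delete): buf='NFRIK' cursor=0
After op 5 (left): buf='NFRIK' cursor=0
After op 6 (left): buf='NFRIK' cursor=0
After op 7 (backspace): buf='NFRIK' cursor=0
After op 8 (end): buf='NFRIK' cursor=5
After op 9 (right): buf='NFRIK' cursor=5

Answer: NFRIK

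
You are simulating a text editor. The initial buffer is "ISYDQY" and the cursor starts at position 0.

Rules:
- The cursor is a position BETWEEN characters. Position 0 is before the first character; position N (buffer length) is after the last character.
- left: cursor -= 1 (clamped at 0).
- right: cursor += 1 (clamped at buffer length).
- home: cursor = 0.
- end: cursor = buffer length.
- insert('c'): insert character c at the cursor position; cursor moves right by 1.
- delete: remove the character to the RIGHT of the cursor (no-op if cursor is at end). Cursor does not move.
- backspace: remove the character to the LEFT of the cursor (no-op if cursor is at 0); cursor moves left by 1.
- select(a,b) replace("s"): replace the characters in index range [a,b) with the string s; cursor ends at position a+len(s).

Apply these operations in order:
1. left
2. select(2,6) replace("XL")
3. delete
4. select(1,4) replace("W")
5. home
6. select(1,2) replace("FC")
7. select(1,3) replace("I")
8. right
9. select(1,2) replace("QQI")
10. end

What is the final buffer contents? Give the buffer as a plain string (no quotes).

Answer: IQQI

Derivation:
After op 1 (left): buf='ISYDQY' cursor=0
After op 2 (select(2,6) replace("XL")): buf='ISXL' cursor=4
After op 3 (delete): buf='ISXL' cursor=4
After op 4 (select(1,4) replace("W")): buf='IW' cursor=2
After op 5 (home): buf='IW' cursor=0
After op 6 (select(1,2) replace("FC")): buf='IFC' cursor=3
After op 7 (select(1,3) replace("I")): buf='II' cursor=2
After op 8 (right): buf='II' cursor=2
After op 9 (select(1,2) replace("QQI")): buf='IQQI' cursor=4
After op 10 (end): buf='IQQI' cursor=4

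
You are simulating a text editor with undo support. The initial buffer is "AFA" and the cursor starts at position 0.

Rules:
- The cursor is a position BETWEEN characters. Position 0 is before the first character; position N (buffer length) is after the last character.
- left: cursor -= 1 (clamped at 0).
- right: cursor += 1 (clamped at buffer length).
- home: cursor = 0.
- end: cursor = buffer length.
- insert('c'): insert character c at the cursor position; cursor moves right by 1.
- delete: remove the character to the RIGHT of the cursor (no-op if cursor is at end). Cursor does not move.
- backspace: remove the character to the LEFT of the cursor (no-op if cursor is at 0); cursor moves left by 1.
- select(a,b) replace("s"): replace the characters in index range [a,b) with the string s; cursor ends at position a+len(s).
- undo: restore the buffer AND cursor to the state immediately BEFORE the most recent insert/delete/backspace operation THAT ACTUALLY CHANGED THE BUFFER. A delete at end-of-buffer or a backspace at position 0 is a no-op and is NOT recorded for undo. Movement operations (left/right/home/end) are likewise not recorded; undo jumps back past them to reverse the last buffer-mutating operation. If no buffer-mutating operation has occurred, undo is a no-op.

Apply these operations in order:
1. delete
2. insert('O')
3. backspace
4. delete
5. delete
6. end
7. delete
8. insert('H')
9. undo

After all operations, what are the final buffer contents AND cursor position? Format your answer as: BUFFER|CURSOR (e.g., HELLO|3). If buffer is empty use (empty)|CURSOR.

Answer: (empty)|0

Derivation:
After op 1 (delete): buf='FA' cursor=0
After op 2 (insert('O')): buf='OFA' cursor=1
After op 3 (backspace): buf='FA' cursor=0
After op 4 (delete): buf='A' cursor=0
After op 5 (delete): buf='(empty)' cursor=0
After op 6 (end): buf='(empty)' cursor=0
After op 7 (delete): buf='(empty)' cursor=0
After op 8 (insert('H')): buf='H' cursor=1
After op 9 (undo): buf='(empty)' cursor=0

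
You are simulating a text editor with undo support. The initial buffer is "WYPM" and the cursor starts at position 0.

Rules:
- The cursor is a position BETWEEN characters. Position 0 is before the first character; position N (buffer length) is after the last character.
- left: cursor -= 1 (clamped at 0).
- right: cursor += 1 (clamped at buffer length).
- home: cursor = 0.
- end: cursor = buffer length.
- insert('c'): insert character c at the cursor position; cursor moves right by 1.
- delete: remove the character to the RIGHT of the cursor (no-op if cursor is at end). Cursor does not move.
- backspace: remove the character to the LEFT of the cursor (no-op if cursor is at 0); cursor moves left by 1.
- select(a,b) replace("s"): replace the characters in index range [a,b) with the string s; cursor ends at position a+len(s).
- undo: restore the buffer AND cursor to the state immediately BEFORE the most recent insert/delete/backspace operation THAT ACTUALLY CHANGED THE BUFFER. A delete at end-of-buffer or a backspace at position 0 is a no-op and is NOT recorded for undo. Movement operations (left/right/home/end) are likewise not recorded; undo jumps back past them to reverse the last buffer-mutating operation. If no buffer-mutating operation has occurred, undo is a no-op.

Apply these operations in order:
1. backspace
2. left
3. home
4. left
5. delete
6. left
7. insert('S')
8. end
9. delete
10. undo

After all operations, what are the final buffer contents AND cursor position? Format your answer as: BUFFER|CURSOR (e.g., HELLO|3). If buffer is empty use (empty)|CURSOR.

Answer: YPM|0

Derivation:
After op 1 (backspace): buf='WYPM' cursor=0
After op 2 (left): buf='WYPM' cursor=0
After op 3 (home): buf='WYPM' cursor=0
After op 4 (left): buf='WYPM' cursor=0
After op 5 (delete): buf='YPM' cursor=0
After op 6 (left): buf='YPM' cursor=0
After op 7 (insert('S')): buf='SYPM' cursor=1
After op 8 (end): buf='SYPM' cursor=4
After op 9 (delete): buf='SYPM' cursor=4
After op 10 (undo): buf='YPM' cursor=0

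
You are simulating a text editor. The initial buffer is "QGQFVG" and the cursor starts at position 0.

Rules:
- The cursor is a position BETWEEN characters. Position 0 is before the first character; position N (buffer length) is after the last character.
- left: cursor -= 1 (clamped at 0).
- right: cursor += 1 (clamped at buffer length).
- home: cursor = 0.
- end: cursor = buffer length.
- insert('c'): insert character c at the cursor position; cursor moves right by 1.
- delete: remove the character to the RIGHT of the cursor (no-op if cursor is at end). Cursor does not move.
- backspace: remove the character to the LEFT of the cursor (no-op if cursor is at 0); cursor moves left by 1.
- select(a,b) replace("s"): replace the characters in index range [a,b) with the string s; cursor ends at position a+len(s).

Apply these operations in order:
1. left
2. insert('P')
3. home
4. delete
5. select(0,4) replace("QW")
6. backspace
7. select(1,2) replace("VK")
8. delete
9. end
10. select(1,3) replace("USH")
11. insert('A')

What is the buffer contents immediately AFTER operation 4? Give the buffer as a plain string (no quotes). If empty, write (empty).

After op 1 (left): buf='QGQFVG' cursor=0
After op 2 (insert('P')): buf='PQGQFVG' cursor=1
After op 3 (home): buf='PQGQFVG' cursor=0
After op 4 (delete): buf='QGQFVG' cursor=0

Answer: QGQFVG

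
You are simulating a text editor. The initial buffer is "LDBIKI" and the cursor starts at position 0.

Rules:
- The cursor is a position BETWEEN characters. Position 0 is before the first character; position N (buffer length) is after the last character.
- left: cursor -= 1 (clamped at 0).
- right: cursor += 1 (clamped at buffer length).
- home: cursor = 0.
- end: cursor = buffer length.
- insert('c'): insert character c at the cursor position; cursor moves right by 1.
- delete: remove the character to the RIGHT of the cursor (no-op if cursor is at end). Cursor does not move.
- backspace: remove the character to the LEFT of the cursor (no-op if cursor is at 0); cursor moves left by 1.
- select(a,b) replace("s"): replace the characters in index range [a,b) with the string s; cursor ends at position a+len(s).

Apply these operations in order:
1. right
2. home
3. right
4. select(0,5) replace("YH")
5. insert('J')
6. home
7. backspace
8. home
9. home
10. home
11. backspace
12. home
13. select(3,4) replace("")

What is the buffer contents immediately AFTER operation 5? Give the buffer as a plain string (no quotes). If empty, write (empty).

Answer: YHJI

Derivation:
After op 1 (right): buf='LDBIKI' cursor=1
After op 2 (home): buf='LDBIKI' cursor=0
After op 3 (right): buf='LDBIKI' cursor=1
After op 4 (select(0,5) replace("YH")): buf='YHI' cursor=2
After op 5 (insert('J')): buf='YHJI' cursor=3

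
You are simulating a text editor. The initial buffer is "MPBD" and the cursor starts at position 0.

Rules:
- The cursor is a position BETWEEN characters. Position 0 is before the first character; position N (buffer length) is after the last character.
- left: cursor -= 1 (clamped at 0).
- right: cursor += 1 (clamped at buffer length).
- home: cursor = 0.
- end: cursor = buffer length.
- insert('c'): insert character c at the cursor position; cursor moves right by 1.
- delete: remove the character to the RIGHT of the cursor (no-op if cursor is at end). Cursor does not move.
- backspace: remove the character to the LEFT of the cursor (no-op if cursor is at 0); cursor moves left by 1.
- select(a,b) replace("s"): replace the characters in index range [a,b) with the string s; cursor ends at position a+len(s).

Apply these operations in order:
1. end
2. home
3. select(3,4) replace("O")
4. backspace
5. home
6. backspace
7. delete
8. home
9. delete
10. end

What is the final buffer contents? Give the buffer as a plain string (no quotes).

Answer: B

Derivation:
After op 1 (end): buf='MPBD' cursor=4
After op 2 (home): buf='MPBD' cursor=0
After op 3 (select(3,4) replace("O")): buf='MPBO' cursor=4
After op 4 (backspace): buf='MPB' cursor=3
After op 5 (home): buf='MPB' cursor=0
After op 6 (backspace): buf='MPB' cursor=0
After op 7 (delete): buf='PB' cursor=0
After op 8 (home): buf='PB' cursor=0
After op 9 (delete): buf='B' cursor=0
After op 10 (end): buf='B' cursor=1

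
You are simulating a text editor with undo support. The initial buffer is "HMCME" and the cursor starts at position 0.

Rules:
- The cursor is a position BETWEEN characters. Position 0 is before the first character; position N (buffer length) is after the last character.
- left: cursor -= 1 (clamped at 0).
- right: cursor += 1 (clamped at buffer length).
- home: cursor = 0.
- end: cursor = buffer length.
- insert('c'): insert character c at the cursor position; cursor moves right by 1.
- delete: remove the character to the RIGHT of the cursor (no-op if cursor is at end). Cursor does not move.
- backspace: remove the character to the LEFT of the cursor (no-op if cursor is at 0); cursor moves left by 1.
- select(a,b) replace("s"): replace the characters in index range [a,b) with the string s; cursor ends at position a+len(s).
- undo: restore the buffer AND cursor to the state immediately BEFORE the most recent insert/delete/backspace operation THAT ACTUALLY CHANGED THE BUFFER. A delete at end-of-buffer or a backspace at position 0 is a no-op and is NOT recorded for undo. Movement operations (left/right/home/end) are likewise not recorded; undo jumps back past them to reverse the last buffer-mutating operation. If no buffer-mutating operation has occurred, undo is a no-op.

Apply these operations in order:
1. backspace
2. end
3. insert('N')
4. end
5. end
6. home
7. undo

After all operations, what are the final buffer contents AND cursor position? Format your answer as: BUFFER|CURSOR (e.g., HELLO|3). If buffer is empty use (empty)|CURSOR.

Answer: HMCME|5

Derivation:
After op 1 (backspace): buf='HMCME' cursor=0
After op 2 (end): buf='HMCME' cursor=5
After op 3 (insert('N')): buf='HMCMEN' cursor=6
After op 4 (end): buf='HMCMEN' cursor=6
After op 5 (end): buf='HMCMEN' cursor=6
After op 6 (home): buf='HMCMEN' cursor=0
After op 7 (undo): buf='HMCME' cursor=5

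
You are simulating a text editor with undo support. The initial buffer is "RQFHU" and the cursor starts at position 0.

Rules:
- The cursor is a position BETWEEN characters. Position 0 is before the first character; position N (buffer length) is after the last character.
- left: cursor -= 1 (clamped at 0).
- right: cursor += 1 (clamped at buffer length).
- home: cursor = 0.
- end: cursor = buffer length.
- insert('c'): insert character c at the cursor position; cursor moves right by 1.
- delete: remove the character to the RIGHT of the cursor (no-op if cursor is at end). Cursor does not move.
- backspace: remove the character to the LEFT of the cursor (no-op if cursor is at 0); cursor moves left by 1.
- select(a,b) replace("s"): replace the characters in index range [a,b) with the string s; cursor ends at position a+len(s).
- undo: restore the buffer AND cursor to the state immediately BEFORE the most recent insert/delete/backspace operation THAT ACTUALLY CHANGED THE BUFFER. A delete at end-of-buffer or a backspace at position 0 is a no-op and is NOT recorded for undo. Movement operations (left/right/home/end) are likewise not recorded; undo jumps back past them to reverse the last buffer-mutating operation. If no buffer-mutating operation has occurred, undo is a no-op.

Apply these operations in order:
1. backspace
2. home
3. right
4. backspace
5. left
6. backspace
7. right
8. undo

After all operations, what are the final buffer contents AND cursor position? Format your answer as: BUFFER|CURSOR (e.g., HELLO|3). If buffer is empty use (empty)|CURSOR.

Answer: RQFHU|1

Derivation:
After op 1 (backspace): buf='RQFHU' cursor=0
After op 2 (home): buf='RQFHU' cursor=0
After op 3 (right): buf='RQFHU' cursor=1
After op 4 (backspace): buf='QFHU' cursor=0
After op 5 (left): buf='QFHU' cursor=0
After op 6 (backspace): buf='QFHU' cursor=0
After op 7 (right): buf='QFHU' cursor=1
After op 8 (undo): buf='RQFHU' cursor=1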